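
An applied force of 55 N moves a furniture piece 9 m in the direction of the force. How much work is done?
W = F·d = (55)(9) = 495.0 J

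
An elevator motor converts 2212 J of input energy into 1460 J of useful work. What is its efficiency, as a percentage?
η = W_out/W_in = 1460/2212 = 66.0%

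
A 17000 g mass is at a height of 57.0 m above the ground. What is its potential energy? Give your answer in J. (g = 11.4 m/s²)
Convert to SI: m = 17.0 kg, h = 57.0 m
PE = mgh = (17.0)(11.4)(57.0) = 11050 J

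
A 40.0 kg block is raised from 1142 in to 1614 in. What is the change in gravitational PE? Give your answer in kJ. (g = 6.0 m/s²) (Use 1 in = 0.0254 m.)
Convert to SI: m = 40.0 kg, Δh = 11.9888 m
ΔPE = mgΔh = (40.0)(6.0)(11.9888) = 2877.31 J = 2.877 kJ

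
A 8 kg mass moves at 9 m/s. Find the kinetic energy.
KE = ½mv² = ½(8)(9)² = 324.0 J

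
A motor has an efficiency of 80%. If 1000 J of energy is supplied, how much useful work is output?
W_out = η·W_in = 0.8·1000 = 800.0 J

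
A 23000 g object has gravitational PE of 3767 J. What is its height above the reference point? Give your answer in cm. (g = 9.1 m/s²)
Convert to SI: m = 23.0 kg, PE = 3767.0 J
h = PE/(mg) = 3767.0/(23.0·9.1) = 17.9981 m = 1800 cm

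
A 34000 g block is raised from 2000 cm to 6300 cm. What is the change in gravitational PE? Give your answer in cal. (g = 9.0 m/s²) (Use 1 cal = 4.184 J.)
Convert to SI: m = 34.0 kg, Δh = 43.0 m
ΔPE = mgΔh = (34.0)(9.0)(43.0) = 13158.0 J = 3145 cal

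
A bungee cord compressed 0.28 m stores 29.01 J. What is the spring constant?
k = 2·PE/x² = 2·29.01/(0.28)² = 740.1 N/m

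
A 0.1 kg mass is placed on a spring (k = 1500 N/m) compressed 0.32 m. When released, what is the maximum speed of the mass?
½kx² = ½mv² ⇒ v = x√(k/m) = (0.32)√(1500/0.1) = 39.19 m/s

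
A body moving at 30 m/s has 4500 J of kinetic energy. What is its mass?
m = 2·KE/v² = 2·4500/(30)² = 10.0 kg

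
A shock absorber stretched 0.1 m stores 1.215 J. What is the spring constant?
k = 2·PE/x² = 2·1.215/(0.1)² = 243.0 N/m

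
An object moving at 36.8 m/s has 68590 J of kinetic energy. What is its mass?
m = 2·KE/v² = 2·68590/(36.8)² = 101.3 kg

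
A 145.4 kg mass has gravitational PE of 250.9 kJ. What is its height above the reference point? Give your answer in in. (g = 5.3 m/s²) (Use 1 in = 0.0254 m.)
Convert to SI: m = 145.4 kg, PE = 250900 J
h = PE/(mg) = 250900/(145.4·5.3) = 325.582 m = 12820 in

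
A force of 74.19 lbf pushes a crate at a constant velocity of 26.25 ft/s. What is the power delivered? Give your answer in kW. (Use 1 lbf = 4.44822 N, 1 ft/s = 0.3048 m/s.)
Convert to SI: F = 330.013 N, v = 8.001 m/s
P = Fv = (330.013)(8.001) = 2640.44 W = 2.64 kW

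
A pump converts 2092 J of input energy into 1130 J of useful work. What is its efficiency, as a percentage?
η = W_out/W_in = 1130/2092 = 54.02%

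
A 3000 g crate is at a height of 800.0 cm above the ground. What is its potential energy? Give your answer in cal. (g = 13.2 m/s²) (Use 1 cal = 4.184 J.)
Convert to SI: m = 3.0 kg, h = 8.0 m
PE = mgh = (3.0)(13.2)(8.0) = 316.8 J = 75.72 cal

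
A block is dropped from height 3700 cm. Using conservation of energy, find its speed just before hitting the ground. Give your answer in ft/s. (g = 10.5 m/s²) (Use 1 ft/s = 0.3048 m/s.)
Convert to SI: h = 37.0 m
mgh = ½mv² ⇒ v = √(2gh) = √(2·10.5·37.0) = 27.8747 m/s = 91.45 ft/s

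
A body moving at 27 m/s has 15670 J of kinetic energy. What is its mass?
m = 2·KE/v² = 2·15670/(27)² = 42.99 kg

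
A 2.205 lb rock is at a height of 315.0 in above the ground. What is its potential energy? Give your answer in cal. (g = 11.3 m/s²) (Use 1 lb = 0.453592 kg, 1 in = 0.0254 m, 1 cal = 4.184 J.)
Convert to SI: m = 1.00017 kg, h = 8.001 m
PE = mgh = (1.00017)(11.3)(8.001) = 90.4267 J = 21.61 cal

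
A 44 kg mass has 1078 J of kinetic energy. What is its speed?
v = √(2·KE/m) = √(2·1078/44) = 7.0 m/s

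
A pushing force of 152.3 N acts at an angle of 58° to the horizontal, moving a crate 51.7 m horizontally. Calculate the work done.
W = F·d·cosθ = (152.3)(51.7)cos(58°) = 4173 J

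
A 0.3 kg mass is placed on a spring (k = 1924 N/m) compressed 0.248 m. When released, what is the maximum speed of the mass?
½kx² = ½mv² ⇒ v = x√(k/m) = (0.248)√(1924/0.3) = 19.86 m/s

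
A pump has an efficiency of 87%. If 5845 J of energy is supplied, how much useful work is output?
W_out = η·W_in = 0.87·5845 = 5085.15 J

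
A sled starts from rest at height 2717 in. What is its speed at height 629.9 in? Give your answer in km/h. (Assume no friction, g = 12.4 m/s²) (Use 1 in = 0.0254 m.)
Convert to SI: h₁−h₂ = 53.0123 m
mgh₁ = mgh₂ + ½mv² ⇒ v = √(2g(h₁−h₂)) = √(2·12.4·53.0123) = 36.2589 m/s = 130.5 km/h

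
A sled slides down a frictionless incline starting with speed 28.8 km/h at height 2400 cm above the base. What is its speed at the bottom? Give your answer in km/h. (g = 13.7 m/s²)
Convert to SI: v₀ = 8.0 m/s, h = 24.0 m
½mv₀² + mgh = ½mv² ⇒ v = √(v₀² + 2gh) = √(8.0² + 2·13.7·24.0) = 26.8626 m/s = 96.71 km/h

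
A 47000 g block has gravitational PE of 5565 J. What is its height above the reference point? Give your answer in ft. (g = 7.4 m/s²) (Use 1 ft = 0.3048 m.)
Convert to SI: m = 47.0 kg, PE = 5565.0 J
h = PE/(mg) = 5565.0/(47.0·7.4) = 16.0006 m = 52.5 ft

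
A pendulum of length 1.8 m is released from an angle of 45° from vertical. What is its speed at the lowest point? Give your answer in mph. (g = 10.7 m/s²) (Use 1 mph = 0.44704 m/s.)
h = L(1 − cosθ) = 1.8(1 − cos45°) = 0.527208 m
v = √(2gh) = √(2·10.7·0.527208) = 3.35891 m/s = 7.514 mph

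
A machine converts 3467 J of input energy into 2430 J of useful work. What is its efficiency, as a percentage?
η = W_out/W_in = 2430/3467 = 70.09%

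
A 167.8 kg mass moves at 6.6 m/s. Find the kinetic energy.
KE = ½mv² = ½(167.8)(6.6)² = 3655 J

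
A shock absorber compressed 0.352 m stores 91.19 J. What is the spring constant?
k = 2·PE/x² = 2·91.19/(0.352)² = 1472 N/m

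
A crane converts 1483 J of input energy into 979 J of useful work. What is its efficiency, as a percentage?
η = W_out/W_in = 979/1483 = 66.01%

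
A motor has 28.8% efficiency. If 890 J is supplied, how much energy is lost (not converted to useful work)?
W_lost = W_in(1 − η) = 890·(1 − 0.288) = 633.7 J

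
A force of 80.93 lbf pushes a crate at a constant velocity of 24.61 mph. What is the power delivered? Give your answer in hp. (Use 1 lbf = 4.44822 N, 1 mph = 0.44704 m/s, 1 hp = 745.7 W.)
Convert to SI: F = 359.994 N, v = 11.0017 m/s
P = Fv = (359.994)(11.0017) = 3960.53 W = 5.311 hp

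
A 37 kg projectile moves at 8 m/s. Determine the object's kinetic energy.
KE = ½mv² = ½(37)(8)² = 1184.0 J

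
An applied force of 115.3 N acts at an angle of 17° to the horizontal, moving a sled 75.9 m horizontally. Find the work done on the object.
W = F·d·cosθ = (115.3)(75.9)cos(17°) = 8369 J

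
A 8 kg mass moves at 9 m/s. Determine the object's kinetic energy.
KE = ½mv² = ½(8)(9)² = 324.0 J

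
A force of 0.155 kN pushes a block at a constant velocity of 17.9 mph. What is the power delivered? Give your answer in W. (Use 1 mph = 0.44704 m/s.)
Convert to SI: F = 155.0 N, v = 8.00202 m/s
P = Fv = (155.0)(8.00202) = 1240 W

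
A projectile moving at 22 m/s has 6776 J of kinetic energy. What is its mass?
m = 2·KE/v² = 2·6776/(22)² = 28.0 kg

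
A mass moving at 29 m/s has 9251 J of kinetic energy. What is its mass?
m = 2·KE/v² = 2·9251/(29)² = 22.0 kg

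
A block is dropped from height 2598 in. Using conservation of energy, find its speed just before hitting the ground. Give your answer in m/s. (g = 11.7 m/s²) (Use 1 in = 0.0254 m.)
Convert to SI: h = 65.9892 m
mgh = ½mv² ⇒ v = √(2gh) = √(2·11.7·65.9892) = 39.3 m/s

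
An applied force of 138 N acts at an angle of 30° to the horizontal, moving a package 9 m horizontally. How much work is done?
W = F·d·cosθ = (138)(9)cos(30°) = 1076 J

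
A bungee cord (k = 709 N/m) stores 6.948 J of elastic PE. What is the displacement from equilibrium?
x = √(2·PE/k) = √(2·6.948/709) = 0.14 m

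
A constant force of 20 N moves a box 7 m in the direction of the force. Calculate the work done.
W = F·d = (20)(7) = 140.0 J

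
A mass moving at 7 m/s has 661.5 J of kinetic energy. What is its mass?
m = 2·KE/v² = 2·661.5/(7)² = 27.0 kg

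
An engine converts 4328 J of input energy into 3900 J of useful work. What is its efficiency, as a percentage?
η = W_out/W_in = 3900/4328 = 90.11%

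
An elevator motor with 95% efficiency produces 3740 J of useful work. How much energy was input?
W_in = W_out/η = 3740/0.95 = 3937 J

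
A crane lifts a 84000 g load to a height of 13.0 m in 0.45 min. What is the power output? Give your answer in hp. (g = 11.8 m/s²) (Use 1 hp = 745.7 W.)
Convert to SI: m = 84.0 kg, h = 13.0 m, t = 27.0 s
P = mgh/t = (84.0)(11.8)(13.0)/27.0 = 477.244 W = 0.64 hp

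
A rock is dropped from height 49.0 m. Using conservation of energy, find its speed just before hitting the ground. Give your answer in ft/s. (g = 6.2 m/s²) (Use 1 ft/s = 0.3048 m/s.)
mgh = ½mv² ⇒ v = √(2gh) = √(2·6.2·49.0) = 24.6495 m/s = 80.87 ft/s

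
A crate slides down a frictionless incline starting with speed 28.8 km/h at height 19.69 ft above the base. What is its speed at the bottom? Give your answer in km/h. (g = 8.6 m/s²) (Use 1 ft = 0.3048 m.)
Convert to SI: v₀ = 8.0 m/s, h = 6.00151 m
½mv₀² + mgh = ½mv² ⇒ v = √(v₀² + 2gh) = √(8.0² + 2·8.6·6.00151) = 12.9316 m/s = 46.55 km/h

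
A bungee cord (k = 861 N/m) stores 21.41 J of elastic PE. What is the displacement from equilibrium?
x = √(2·PE/k) = √(2·21.41/861) = 0.223 m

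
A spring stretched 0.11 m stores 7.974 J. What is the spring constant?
k = 2·PE/x² = 2·7.974/(0.11)² = 1318 N/m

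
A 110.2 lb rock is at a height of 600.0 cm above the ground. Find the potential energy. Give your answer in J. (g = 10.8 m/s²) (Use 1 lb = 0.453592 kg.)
Convert to SI: m = 49.9858 kg, h = 6.0 m
PE = mgh = (49.9858)(10.8)(6.0) = 3239 J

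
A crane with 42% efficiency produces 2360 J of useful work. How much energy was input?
W_in = W_out/η = 2360/0.42 = 5619 J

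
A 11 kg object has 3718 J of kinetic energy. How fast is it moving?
v = √(2·KE/m) = √(2·3718/11) = 26.0 m/s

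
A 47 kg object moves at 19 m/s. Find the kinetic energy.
KE = ½mv² = ½(47)(19)² = 8483.5 J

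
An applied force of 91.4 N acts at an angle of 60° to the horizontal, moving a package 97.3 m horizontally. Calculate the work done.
W = F·d·cosθ = (91.4)(97.3)cos(60°) = 4447 J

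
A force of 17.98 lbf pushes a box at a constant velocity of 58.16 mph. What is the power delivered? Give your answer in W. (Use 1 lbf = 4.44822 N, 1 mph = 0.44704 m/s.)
Convert to SI: F = 79.979 N, v = 25.9998 m/s
P = Fv = (79.979)(25.9998) = 2079 W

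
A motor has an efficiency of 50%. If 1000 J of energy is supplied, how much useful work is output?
W_out = η·W_in = 0.5·1000 = 500.0 J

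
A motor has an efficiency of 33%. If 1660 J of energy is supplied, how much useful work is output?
W_out = η·W_in = 0.33·1660 = 547.8 J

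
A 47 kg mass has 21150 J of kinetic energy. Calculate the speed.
v = √(2·KE/m) = √(2·21150/47) = 30.0 m/s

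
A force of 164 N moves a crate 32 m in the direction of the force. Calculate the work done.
W = F·d = (164)(32) = 5248 J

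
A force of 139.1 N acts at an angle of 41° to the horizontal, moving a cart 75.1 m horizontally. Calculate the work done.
W = F·d·cosθ = (139.1)(75.1)cos(41°) = 7884 J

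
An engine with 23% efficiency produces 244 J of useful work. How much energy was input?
W_in = W_out/η = 244/0.23 = 1061 J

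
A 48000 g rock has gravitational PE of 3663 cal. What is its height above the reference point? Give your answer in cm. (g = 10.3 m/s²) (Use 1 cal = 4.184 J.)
Convert to SI: m = 48.0 kg, PE = 15326.0 J
h = PE/(mg) = 15326.0/(48.0·10.3) = 30.9992 m = 3100 cm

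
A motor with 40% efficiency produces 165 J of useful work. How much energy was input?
W_in = W_out/η = 165/0.4 = 412.5 J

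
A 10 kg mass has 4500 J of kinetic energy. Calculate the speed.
v = √(2·KE/m) = √(2·4500/10) = 30.0 m/s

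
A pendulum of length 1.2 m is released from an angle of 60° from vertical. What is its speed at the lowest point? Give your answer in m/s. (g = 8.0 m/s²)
h = L(1 − cosθ) = 1.2(1 − cos60°) = 0.6 m
v = √(2gh) = √(2·8.0·0.6) = 3.098 m/s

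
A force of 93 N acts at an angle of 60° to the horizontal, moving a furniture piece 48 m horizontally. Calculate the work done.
W = F·d·cosθ = (93)(48)cos(60°) = 2232 J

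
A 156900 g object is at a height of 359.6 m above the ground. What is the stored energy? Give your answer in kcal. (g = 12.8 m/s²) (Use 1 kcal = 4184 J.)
Convert to SI: m = 156.9 kg, h = 359.6 m
PE = mgh = (156.9)(12.8)(359.6) = 722192 J = 172.6 kcal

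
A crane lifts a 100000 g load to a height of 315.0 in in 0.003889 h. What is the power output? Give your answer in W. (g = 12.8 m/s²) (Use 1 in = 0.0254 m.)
Convert to SI: m = 100.0 kg, h = 8.001 m, t = 14.0004 s
P = mgh/t = (100.0)(12.8)(8.001)/14.0004 = 731.5 W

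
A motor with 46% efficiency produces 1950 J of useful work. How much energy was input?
W_in = W_out/η = 1950/0.46 = 4239 J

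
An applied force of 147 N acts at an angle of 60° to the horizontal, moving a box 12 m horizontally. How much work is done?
W = F·d·cosθ = (147)(12)cos(60°) = 882.0 J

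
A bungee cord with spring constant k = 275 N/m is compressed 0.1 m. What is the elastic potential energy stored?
PE = ½kx² = ½(275)(0.1)² = 1.375 J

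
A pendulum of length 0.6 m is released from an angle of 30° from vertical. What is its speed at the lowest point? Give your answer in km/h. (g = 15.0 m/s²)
h = L(1 − cosθ) = 0.6(1 − cos30°) = 0.0803848 m
v = √(2gh) = √(2·15.0·0.0803848) = 1.55291 m/s = 5.59 km/h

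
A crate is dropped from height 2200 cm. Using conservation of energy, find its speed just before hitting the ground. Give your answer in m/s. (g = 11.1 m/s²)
Convert to SI: h = 22.0 m
mgh = ½mv² ⇒ v = √(2gh) = √(2·11.1·22.0) = 22.1 m/s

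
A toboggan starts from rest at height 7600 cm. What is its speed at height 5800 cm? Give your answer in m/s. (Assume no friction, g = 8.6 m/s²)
Convert to SI: h₁−h₂ = 18.0 m
mgh₁ = mgh₂ + ½mv² ⇒ v = √(2g(h₁−h₂)) = √(2·8.6·18.0) = 17.6 m/s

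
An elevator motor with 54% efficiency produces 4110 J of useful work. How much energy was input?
W_in = W_out/η = 4110/0.54 = 7611 J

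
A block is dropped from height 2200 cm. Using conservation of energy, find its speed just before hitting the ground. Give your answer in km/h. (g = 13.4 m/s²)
Convert to SI: h = 22.0 m
mgh = ½mv² ⇒ v = √(2gh) = √(2·13.4·22.0) = 24.2817 m/s = 87.41 km/h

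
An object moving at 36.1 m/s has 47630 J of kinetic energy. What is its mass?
m = 2·KE/v² = 2·47630/(36.1)² = 73.1 kg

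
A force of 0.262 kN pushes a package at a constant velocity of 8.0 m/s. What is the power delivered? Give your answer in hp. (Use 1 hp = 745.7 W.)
Convert to SI: F = 262.0 N, v = 8.0 m/s
P = Fv = (262.0)(8.0) = 2096.0 W = 2.811 hp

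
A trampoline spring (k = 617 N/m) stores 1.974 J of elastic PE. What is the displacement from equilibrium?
x = √(2·PE/k) = √(2·1.974/617) = 0.07999 m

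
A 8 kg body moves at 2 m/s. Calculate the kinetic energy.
KE = ½mv² = ½(8)(2)² = 16.0 J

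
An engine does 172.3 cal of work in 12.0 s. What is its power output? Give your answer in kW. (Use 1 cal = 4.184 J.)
Convert to SI: W = 720.903 J, t = 12.0 s
P = W/t = 720.903/12.0 = 60.0753 W = 0.06008 kW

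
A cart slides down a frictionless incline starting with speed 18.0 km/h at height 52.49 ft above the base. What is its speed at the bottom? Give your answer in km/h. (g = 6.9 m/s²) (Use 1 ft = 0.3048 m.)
Convert to SI: v₀ = 5.0 m/s, h = 15.999 m
½mv₀² + mgh = ½mv² ⇒ v = √(v₀² + 2gh) = √(5.0² + 2·6.9·15.999) = 15.6775 m/s = 56.44 km/h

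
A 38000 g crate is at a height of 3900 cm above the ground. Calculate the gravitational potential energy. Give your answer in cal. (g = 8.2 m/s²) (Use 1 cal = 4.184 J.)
Convert to SI: m = 38.0 kg, h = 39.0 m
PE = mgh = (38.0)(8.2)(39.0) = 12152.4 J = 2904 cal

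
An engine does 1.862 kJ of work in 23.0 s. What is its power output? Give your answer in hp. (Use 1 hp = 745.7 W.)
Convert to SI: W = 1862.0 J, t = 23.0 s
P = W/t = 1862.0/23.0 = 80.9565 W = 0.1086 hp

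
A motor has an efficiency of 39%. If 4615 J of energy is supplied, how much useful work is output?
W_out = η·W_in = 0.39·4615 = 1799.85 J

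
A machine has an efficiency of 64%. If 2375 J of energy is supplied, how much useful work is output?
W_out = η·W_in = 0.64·2375 = 1520.0 J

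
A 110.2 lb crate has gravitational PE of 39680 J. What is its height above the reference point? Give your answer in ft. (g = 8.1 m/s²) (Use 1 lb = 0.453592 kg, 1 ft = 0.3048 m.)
Convert to SI: m = 49.9858 kg, PE = 39680.0 J
h = PE/(mg) = 39680.0/(49.9858·8.1) = 98.0031 m = 321.5 ft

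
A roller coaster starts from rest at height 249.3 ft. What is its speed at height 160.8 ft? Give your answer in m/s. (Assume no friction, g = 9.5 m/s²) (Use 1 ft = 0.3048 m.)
Convert to SI: h₁−h₂ = 26.9748 m
mgh₁ = mgh₂ + ½mv² ⇒ v = √(2g(h₁−h₂)) = √(2·9.5·26.9748) = 22.64 m/s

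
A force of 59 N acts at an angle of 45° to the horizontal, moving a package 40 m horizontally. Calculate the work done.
W = F·d·cosθ = (59)(40)cos(45°) = 1669 J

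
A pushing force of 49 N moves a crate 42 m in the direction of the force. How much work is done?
W = F·d = (49)(42) = 2058 J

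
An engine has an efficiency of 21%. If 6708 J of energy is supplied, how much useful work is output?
W_out = η·W_in = 0.21·6708 = 1408.68 J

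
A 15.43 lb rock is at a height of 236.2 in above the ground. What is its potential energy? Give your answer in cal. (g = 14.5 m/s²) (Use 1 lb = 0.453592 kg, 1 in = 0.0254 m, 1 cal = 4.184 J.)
Convert to SI: m = 6.99892 kg, h = 5.99948 m
PE = mgh = (6.99892)(14.5)(5.99948) = 608.854 J = 145.5 cal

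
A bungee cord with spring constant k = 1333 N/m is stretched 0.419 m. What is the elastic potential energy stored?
PE = ½kx² = ½(1333)(0.419)² = 117.0 J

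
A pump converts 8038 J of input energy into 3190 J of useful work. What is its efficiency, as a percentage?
η = W_out/W_in = 3190/8038 = 39.69%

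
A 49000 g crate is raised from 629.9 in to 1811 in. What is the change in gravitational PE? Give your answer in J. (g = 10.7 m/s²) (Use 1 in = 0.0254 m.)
Convert to SI: m = 49.0 kg, Δh = 29.9999 m
ΔPE = mgΔh = (49.0)(10.7)(29.9999) = 15730 J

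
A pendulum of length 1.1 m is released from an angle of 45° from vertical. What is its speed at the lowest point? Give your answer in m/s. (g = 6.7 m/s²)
h = L(1 − cosθ) = 1.1(1 − cos45°) = 0.322183 m
v = √(2gh) = √(2·6.7·0.322183) = 2.078 m/s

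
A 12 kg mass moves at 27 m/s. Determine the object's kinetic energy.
KE = ½mv² = ½(12)(27)² = 4374.0 J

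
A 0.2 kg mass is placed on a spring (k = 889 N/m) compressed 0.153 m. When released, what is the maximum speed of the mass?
½kx² = ½mv² ⇒ v = x√(k/m) = (0.153)√(889/0.2) = 10.2 m/s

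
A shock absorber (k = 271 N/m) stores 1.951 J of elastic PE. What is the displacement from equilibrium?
x = √(2·PE/k) = √(2·1.951/271) = 0.12 m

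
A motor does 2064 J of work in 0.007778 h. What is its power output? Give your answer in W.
Convert to SI: W = 2064.0 J, t = 28.0008 s
P = W/t = 2064.0/28.0008 = 73.71 W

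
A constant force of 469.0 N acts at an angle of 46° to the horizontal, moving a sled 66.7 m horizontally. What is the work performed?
W = F·d·cosθ = (469.0)(66.7)cos(46°) = 21730 J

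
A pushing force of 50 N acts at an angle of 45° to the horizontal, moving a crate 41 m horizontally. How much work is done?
W = F·d·cosθ = (50)(41)cos(45°) = 1450 J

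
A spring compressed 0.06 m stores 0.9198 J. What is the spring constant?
k = 2·PE/x² = 2·0.9198/(0.06)² = 511.0 N/m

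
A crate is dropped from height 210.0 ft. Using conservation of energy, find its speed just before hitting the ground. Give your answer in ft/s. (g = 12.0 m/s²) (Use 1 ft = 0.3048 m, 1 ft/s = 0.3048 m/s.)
Convert to SI: h = 64.008 m
mgh = ½mv² ⇒ v = √(2gh) = √(2·12.0·64.008) = 39.1943 m/s = 128.6 ft/s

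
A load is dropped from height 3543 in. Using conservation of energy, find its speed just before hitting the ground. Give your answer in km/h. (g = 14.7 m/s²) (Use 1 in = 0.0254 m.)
Convert to SI: h = 89.9922 m
mgh = ½mv² ⇒ v = √(2gh) = √(2·14.7·89.9922) = 51.4371 m/s = 185.2 km/h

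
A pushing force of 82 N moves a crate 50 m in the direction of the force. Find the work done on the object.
W = F·d = (82)(50) = 4100 J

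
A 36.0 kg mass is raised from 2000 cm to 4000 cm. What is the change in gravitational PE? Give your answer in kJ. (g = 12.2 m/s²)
Convert to SI: m = 36.0 kg, Δh = 20.0 m
ΔPE = mgΔh = (36.0)(12.2)(20.0) = 8784.0 J = 8.784 kJ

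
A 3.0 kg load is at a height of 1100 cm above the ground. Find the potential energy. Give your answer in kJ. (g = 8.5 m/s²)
Convert to SI: m = 3.0 kg, h = 11.0 m
PE = mgh = (3.0)(8.5)(11.0) = 280.5 J = 0.2805 kJ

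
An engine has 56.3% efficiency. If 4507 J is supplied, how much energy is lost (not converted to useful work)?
W_lost = W_in(1 − η) = 4507·(1 − 0.563) = 1970 J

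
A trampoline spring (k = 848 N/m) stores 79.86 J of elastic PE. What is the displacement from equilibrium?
x = √(2·PE/k) = √(2·79.86/848) = 0.434 m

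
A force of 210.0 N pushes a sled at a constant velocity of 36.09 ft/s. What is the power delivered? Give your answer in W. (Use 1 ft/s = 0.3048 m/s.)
Convert to SI: F = 210.0 N, v = 11.0002 m/s
P = Fv = (210.0)(11.0002) = 2310 W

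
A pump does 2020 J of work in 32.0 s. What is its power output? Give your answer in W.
P = W/t = 2020.0/32.0 = 63.13 W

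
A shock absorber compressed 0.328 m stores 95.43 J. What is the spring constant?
k = 2·PE/x² = 2·95.43/(0.328)² = 1774 N/m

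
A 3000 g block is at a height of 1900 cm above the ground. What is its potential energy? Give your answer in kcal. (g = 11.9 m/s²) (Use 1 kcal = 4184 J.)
Convert to SI: m = 3.0 kg, h = 19.0 m
PE = mgh = (3.0)(11.9)(19.0) = 678.3 J = 0.1621 kcal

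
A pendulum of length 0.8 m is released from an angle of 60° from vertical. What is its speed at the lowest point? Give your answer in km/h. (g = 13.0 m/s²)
h = L(1 − cosθ) = 0.8(1 − cos60°) = 0.4 m
v = √(2gh) = √(2·13.0·0.4) = 3.2249 m/s = 11.61 km/h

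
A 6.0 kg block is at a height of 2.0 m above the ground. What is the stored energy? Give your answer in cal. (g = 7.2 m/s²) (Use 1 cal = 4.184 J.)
PE = mgh = (6.0)(7.2)(2.0) = 86.4 J = 20.65 cal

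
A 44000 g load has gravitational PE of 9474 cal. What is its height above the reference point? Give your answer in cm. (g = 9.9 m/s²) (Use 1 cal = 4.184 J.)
Convert to SI: m = 44.0 kg, PE = 39639.2 J
h = PE/(mg) = 39639.2/(44.0·9.9) = 90.9991 m = 9100 cm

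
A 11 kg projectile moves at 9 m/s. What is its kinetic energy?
KE = ½mv² = ½(11)(9)² = 445.5 J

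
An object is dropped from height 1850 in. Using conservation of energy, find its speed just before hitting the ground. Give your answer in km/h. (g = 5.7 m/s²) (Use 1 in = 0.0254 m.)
Convert to SI: h = 46.99 m
mgh = ½mv² ⇒ v = √(2gh) = √(2·5.7·46.99) = 23.1449 m/s = 83.32 km/h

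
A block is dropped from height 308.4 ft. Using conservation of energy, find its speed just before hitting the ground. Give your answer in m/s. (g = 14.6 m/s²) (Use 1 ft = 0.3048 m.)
Convert to SI: h = 94.0003 m
mgh = ½mv² ⇒ v = √(2gh) = √(2·14.6·94.0003) = 52.39 m/s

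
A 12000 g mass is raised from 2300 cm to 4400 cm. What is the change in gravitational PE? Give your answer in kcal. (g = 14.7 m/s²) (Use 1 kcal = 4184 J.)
Convert to SI: m = 12.0 kg, Δh = 21.0 m
ΔPE = mgΔh = (12.0)(14.7)(21.0) = 3704.4 J = 0.8854 kcal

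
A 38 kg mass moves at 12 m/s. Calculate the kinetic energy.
KE = ½mv² = ½(38)(12)² = 2736.0 J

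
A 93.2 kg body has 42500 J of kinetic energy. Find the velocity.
v = √(2·KE/m) = √(2·42500/93.2) = 30.2 m/s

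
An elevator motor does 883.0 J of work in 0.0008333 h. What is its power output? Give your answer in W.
Convert to SI: W = 883.0 J, t = 2.99988 s
P = W/t = 883.0/2.99988 = 294.3 W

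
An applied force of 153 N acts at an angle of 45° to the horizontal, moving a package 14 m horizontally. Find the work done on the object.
W = F·d·cosθ = (153)(14)cos(45°) = 1515 J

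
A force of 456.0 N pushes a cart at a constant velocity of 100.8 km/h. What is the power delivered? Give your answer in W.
Convert to SI: F = 456.0 N, v = 28.0 m/s
P = Fv = (456.0)(28.0) = 12770 W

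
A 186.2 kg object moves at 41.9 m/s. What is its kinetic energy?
KE = ½mv² = ½(186.2)(41.9)² = 163400 J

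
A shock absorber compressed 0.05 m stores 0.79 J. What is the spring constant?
k = 2·PE/x² = 2·0.79/(0.05)² = 632.0 N/m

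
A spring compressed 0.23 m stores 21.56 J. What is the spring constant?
k = 2·PE/x² = 2·21.56/(0.23)² = 815.1 N/m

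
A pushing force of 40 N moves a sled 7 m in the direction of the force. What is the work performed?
W = F·d = (40)(7) = 280.0 J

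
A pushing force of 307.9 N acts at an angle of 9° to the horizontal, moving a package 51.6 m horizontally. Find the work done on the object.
W = F·d·cosθ = (307.9)(51.6)cos(9°) = 15690 J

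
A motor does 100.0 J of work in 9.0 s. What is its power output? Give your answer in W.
P = W/t = 100.0/9.0 = 11.11 W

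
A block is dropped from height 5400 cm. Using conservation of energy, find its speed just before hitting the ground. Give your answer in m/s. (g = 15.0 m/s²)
Convert to SI: h = 54.0 m
mgh = ½mv² ⇒ v = √(2gh) = √(2·15.0·54.0) = 40.25 m/s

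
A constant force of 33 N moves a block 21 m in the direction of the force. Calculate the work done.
W = F·d = (33)(21) = 693.0 J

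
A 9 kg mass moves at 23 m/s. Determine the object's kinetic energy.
KE = ½mv² = ½(9)(23)² = 2380.5 J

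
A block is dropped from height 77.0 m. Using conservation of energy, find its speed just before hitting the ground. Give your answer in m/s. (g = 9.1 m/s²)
mgh = ½mv² ⇒ v = √(2gh) = √(2·9.1·77.0) = 37.44 m/s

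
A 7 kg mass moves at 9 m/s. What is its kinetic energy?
KE = ½mv² = ½(7)(9)² = 283.5 J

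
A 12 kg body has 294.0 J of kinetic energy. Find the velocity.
v = √(2·KE/m) = √(2·294.0/12) = 7.0 m/s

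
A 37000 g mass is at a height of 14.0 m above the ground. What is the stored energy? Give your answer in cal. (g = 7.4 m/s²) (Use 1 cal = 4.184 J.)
Convert to SI: m = 37.0 kg, h = 14.0 m
PE = mgh = (37.0)(7.4)(14.0) = 3833.2 J = 916.2 cal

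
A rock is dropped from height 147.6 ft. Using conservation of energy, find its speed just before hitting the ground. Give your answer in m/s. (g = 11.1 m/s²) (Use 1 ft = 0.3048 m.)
Convert to SI: h = 44.9885 m
mgh = ½mv² ⇒ v = √(2gh) = √(2·11.1·44.9885) = 31.6 m/s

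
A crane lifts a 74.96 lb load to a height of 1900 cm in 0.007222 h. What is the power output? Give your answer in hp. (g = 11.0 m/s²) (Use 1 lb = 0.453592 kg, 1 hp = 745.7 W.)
Convert to SI: m = 34.0013 kg, h = 19.0 m, t = 25.9992 s
P = mgh/t = (34.0013)(11.0)(19.0)/25.9992 = 273.326 W = 0.3665 hp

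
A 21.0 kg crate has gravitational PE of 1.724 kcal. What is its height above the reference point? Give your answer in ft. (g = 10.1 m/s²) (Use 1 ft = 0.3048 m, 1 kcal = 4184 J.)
Convert to SI: m = 21.0 kg, PE = 7213.22 J
h = PE/(mg) = 7213.22/(21.0·10.1) = 34.0086 m = 111.6 ft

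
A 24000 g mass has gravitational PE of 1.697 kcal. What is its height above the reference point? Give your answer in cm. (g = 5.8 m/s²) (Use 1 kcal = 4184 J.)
Convert to SI: m = 24.0 kg, PE = 7100.25 J
h = PE/(mg) = 7100.25/(24.0·5.8) = 51.0075 m = 5101 cm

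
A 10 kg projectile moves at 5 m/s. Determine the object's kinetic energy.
KE = ½mv² = ½(10)(5)² = 125.0 J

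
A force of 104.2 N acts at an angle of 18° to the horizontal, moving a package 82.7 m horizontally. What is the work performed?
W = F·d·cosθ = (104.2)(82.7)cos(18°) = 8196 J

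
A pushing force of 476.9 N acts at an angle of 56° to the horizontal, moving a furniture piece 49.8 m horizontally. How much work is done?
W = F·d·cosθ = (476.9)(49.8)cos(56°) = 13280 J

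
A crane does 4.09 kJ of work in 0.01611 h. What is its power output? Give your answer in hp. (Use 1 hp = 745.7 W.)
Convert to SI: W = 4090.0 J, t = 57.996 s
P = W/t = 4090.0/57.996 = 70.5221 W = 0.09457 hp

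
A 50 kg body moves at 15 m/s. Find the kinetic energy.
KE = ½mv² = ½(50)(15)² = 5625.0 J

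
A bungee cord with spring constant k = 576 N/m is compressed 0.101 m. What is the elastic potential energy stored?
PE = ½kx² = ½(576)(0.101)² = 2.938 J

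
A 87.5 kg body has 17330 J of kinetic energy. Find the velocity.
v = √(2·KE/m) = √(2·17330/87.5) = 19.9 m/s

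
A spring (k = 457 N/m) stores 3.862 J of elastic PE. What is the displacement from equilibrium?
x = √(2·PE/k) = √(2·3.862/457) = 0.13 m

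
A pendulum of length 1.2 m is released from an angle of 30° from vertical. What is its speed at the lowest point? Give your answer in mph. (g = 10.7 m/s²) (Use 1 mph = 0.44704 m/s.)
h = L(1 − cosθ) = 1.2(1 − cos30°) = 0.16077 m
v = √(2gh) = √(2·10.7·0.16077) = 1.85485 m/s = 4.149 mph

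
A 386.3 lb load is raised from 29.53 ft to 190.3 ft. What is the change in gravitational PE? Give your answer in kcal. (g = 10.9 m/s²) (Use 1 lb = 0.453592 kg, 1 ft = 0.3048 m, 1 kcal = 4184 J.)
Convert to SI: m = 175.223 kg, Δh = 49.0027 m
ΔPE = mgΔh = (175.223)(10.9)(49.0027) = 93591.5 J = 22.37 kcal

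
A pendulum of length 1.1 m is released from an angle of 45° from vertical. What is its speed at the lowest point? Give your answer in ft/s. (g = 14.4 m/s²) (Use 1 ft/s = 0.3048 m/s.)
h = L(1 − cosθ) = 1.1(1 − cos45°) = 0.322183 m
v = √(2gh) = √(2·14.4·0.322183) = 3.04612 m/s = 9.994 ft/s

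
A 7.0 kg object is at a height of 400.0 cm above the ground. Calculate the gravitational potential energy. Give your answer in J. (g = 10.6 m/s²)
Convert to SI: m = 7.0 kg, h = 4.0 m
PE = mgh = (7.0)(10.6)(4.0) = 296.8 J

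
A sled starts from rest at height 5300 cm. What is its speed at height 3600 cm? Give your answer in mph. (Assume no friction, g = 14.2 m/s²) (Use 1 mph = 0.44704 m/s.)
Convert to SI: h₁−h₂ = 17.0 m
mgh₁ = mgh₂ + ½mv² ⇒ v = √(2g(h₁−h₂)) = √(2·14.2·17.0) = 21.9727 m/s = 49.15 mph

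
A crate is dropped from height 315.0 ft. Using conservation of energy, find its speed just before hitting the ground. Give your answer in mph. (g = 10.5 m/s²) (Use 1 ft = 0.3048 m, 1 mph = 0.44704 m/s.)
Convert to SI: h = 96.012 m
mgh = ½mv² ⇒ v = √(2gh) = √(2·10.5·96.012) = 44.9027 m/s = 100.4 mph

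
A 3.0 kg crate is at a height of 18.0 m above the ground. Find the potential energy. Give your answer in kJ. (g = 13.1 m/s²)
PE = mgh = (3.0)(13.1)(18.0) = 707.4 J = 0.7074 kJ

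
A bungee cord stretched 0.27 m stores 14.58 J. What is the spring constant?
k = 2·PE/x² = 2·14.58/(0.27)² = 400.0 N/m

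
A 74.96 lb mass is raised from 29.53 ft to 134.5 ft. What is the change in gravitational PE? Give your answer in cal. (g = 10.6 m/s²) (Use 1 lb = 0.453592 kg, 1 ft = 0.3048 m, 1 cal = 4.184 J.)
Convert to SI: m = 34.0013 kg, Δh = 31.9949 m
ΔPE = mgΔh = (34.0013)(10.6)(31.9949) = 11531.4 J = 2756 cal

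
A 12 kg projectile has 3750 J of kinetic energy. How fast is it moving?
v = √(2·KE/m) = √(2·3750/12) = 25.0 m/s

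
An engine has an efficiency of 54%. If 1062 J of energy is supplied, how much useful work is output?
W_out = η·W_in = 0.54·1062 = 573.48 J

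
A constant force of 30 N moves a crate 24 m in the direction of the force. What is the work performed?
W = F·d = (30)(24) = 720.0 J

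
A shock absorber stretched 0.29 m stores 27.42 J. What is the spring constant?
k = 2·PE/x² = 2·27.42/(0.29)² = 652.1 N/m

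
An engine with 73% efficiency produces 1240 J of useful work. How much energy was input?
W_in = W_out/η = 1240/0.73 = 1699 J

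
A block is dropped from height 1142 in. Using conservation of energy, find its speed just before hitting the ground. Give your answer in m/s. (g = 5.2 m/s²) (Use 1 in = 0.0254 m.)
Convert to SI: h = 29.0068 m
mgh = ½mv² ⇒ v = √(2gh) = √(2·5.2·29.0068) = 17.37 m/s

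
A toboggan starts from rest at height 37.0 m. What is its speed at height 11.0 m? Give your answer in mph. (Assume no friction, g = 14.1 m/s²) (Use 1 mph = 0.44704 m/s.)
mgh₁ = mgh₂ + ½mv² ⇒ v = √(2g(h₁−h₂)) = √(2·14.1·26.0) = 27.0777 m/s = 60.57 mph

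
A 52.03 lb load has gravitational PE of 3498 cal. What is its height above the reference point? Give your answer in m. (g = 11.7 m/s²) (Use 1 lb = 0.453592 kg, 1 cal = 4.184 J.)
Convert to SI: m = 23.6004 kg, PE = 14635.6 J
h = PE/(mg) = 14635.6/(23.6004·11.7) = 53.0 m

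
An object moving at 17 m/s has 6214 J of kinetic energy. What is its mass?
m = 2·KE/v² = 2·6214/(17)² = 43.0 kg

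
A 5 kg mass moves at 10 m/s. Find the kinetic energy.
KE = ½mv² = ½(5)(10)² = 250.0 J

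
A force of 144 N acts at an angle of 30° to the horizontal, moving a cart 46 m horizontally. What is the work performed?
W = F·d·cosθ = (144)(46)cos(30°) = 5737 J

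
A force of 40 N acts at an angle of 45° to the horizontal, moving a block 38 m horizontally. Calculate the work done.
W = F·d·cosθ = (40)(38)cos(45°) = 1075 J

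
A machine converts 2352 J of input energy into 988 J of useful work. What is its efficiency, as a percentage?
η = W_out/W_in = 988/2352 = 42.01%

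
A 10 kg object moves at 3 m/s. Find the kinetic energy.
KE = ½mv² = ½(10)(3)² = 45.0 J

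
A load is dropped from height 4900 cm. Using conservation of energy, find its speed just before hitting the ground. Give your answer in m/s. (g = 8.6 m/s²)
Convert to SI: h = 49.0 m
mgh = ½mv² ⇒ v = √(2gh) = √(2·8.6·49.0) = 29.03 m/s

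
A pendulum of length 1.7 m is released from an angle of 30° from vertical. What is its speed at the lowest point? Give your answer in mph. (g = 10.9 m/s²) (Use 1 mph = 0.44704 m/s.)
h = L(1 − cosθ) = 1.7(1 − cos30°) = 0.227757 m
v = √(2gh) = √(2·10.9·0.227757) = 2.22825 m/s = 4.984 mph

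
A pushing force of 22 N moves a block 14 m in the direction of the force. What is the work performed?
W = F·d = (22)(14) = 308.0 J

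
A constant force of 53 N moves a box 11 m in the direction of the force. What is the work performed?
W = F·d = (53)(11) = 583.0 J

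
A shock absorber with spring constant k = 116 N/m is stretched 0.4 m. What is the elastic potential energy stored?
PE = ½kx² = ½(116)(0.4)² = 9.28 J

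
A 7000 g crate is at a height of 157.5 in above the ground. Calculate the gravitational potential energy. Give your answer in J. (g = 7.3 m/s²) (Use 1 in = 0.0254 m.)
Convert to SI: m = 7.0 kg, h = 4.0005 m
PE = mgh = (7.0)(7.3)(4.0005) = 204.4 J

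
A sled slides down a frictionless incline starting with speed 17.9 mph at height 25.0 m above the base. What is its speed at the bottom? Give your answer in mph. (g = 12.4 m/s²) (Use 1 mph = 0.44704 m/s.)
Convert to SI: v₀ = 8.00202 m/s, h = 25.0 m
½mv₀² + mgh = ½mv² ⇒ v = √(v₀² + 2gh) = √(8.00202² + 2·12.4·25.0) = 26.154 m/s = 58.5 mph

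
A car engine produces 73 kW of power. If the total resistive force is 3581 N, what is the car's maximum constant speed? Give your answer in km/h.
P = Fv ⇒ v = P/F = 73000 W/3581.0 N = 20.3854 m/s = 73.39 km/h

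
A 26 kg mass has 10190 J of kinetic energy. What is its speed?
v = √(2·KE/m) = √(2·10190/26) = 28.0 m/s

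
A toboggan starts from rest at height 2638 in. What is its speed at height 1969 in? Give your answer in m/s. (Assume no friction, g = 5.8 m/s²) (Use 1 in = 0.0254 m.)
Convert to SI: h₁−h₂ = 16.9926 m
mgh₁ = mgh₂ + ½mv² ⇒ v = √(2g(h₁−h₂)) = √(2·5.8·16.9926) = 14.04 m/s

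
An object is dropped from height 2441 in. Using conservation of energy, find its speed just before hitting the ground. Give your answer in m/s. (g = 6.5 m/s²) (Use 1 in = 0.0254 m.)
Convert to SI: h = 62.0014 m
mgh = ½mv² ⇒ v = √(2gh) = √(2·6.5·62.0014) = 28.39 m/s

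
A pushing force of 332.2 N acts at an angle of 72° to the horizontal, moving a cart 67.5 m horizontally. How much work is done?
W = F·d·cosθ = (332.2)(67.5)cos(72°) = 6929 J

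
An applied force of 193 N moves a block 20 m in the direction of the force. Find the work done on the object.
W = F·d = (193)(20) = 3860 J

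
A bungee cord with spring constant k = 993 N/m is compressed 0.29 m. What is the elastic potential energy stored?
PE = ½kx² = ½(993)(0.29)² = 41.76 J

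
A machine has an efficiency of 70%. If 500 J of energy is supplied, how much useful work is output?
W_out = η·W_in = 0.7·500 = 350.0 J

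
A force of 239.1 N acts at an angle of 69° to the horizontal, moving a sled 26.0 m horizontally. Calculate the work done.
W = F·d·cosθ = (239.1)(26.0)cos(69°) = 2228 J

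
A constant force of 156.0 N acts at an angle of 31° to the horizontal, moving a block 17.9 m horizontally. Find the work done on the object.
W = F·d·cosθ = (156.0)(17.9)cos(31°) = 2394 J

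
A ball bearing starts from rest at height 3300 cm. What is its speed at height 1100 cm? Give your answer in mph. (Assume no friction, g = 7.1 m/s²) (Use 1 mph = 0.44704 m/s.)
Convert to SI: h₁−h₂ = 22.0 m
mgh₁ = mgh₂ + ½mv² ⇒ v = √(2g(h₁−h₂)) = √(2·7.1·22.0) = 17.6748 m/s = 39.54 mph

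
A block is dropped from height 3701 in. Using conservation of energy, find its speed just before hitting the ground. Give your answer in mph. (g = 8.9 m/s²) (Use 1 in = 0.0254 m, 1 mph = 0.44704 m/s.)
Convert to SI: h = 94.0054 m
mgh = ½mv² ⇒ v = √(2gh) = √(2·8.9·94.0054) = 40.9059 m/s = 91.5 mph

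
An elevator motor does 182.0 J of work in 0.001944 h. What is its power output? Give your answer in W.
Convert to SI: W = 182.0 J, t = 6.9984 s
P = W/t = 182.0/6.9984 = 26.01 W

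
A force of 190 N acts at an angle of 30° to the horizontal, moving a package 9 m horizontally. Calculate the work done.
W = F·d·cosθ = (190)(9)cos(30°) = 1481 J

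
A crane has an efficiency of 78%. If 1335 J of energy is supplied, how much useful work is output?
W_out = η·W_in = 0.78·1335 = 1041.3 J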